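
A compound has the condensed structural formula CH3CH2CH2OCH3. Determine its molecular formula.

Element totals:
  C: 4
  H: 10
  O: 1

C4H10O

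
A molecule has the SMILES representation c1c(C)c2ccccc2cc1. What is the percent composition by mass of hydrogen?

Atom tally by fragment:
  naphthalene ring system core → C:10 H:8
  (− 1 ring H displaced by substituents)
  + CH3 → C:1 H:3
Element totals:
  C: 11
  H: 10
Molecular formula: C11H10.
Molar mass = 142.201 g/mol.
Mass from H: 10 × 1.008 = 10.080 g/mol.
%H = 10.080 / 142.201 × 100 = 7.09%.

7.09%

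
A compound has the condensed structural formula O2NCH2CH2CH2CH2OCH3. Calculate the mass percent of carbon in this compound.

45.10%

Atom tally by fragment:
  O2NCH2 → C:1 H:2 N:1 O:2
  CH2 → C:1 H:2
  CH2 → C:1 H:2
  CH2OCH3 → C:2 H:5 O:1
Element totals:
  C: 5
  H: 11
  N: 1
  O: 3
Molecular formula: C5H11NO3.
Molar mass = 133.147 g/mol.
Mass from C: 5 × 12.011 = 60.055 g/mol.
%C = 60.055 / 133.147 × 100 = 45.10%.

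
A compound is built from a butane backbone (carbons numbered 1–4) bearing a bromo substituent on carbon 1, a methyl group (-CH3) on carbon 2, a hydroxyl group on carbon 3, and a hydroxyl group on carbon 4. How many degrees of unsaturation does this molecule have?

0

Atom tally by fragment:
  BrCH2 → C:1 H:2 Br:1
  CH(CH3) → C:2 H:4
  CH(OH) → C:1 H:2 O:1
  CH2OH → C:1 H:3 O:1
Element totals:
  C: 5
  H: 11
  Br: 1
  O: 2
Molecular formula: C5H11BrO2.
DoU = (2C + 2 + N − H − X) / 2 = (2·5 + 2 + 0 − 11 − 1) / 2 = 0.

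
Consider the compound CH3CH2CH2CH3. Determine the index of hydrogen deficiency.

0

Atom tally by fragment:
  CH3 → C:1 H:3
  CH2 → C:1 H:2
  CH2 → C:1 H:2
  CH3 → C:1 H:3
Element totals:
  C: 4
  H: 10
Molecular formula: C4H10.
DoU = (2C + 2 + N − H − X) / 2 = (2·4 + 2 + 0 − 10 − 0) / 2 = 0.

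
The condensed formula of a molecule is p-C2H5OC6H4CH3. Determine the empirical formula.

C9H12O

Atom tally by fragment:
  benzene ring core → C:6 H:6
  (− 2 ring H displaced by substituents)
  + OC2H5 → C:2 H:5 O:1
  + CH3 → C:1 H:3
Element totals:
  C: 9
  H: 12
  O: 1
Molecular formula: C9H12O.
gcd of subscripts (9, 12, 1) = 1, so the empirical formula equals the molecular formula.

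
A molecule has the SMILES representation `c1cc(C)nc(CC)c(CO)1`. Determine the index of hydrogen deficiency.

4

Atom tally by fragment:
  pyridine ring core → C:5 H:5 N:1
  (− 3 ring H displaced by substituents)
  + CH3 → C:1 H:3
  + C2H5 → C:2 H:5
  + CH2OH → C:1 H:3 O:1
Element totals:
  C: 9
  H: 13
  N: 1
  O: 1
Molecular formula: C9H13NO.
DoU = (2C + 2 + N − H − X) / 2 = (2·9 + 2 + 1 − 13 − 0) / 2 = 4.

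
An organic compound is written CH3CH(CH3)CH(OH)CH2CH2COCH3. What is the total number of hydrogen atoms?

Atom tally by fragment:
  CH3 → C:1 H:3
  CH(CH3) → C:2 H:4
  CH(OH) → C:1 H:2 O:1
  CH2 → C:1 H:2
  CH2COCH3 → C:3 H:5 O:1
Element totals:
  C: 8
  H: 16
  O: 2

16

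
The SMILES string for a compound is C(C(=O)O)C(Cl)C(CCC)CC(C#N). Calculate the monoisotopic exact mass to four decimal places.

217.0870

Atom tally by fragment:
  HOOCCH2 → C:2 H:3 O:2
  CH(Cl) → C:1 H:1 Cl:1
  CH(CH2CH2CH3) → C:4 H:8
  CH2 → C:1 H:2
  CH2CN → C:2 H:2 N:1
Element totals:
  C: 10
  H: 16
  Cl: 1
  N: 1
  O: 2
Molecular formula: C10H16ClNO2.
  M = 10(12.0) + 16(1.007825) + 34.968853 + 14.003074 + 2(15.994915)
    = 120.000000 + 16.125200 + 34.968853 + 14.003074 + 31.989830 = 217.086957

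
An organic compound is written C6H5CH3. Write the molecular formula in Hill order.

Atom tally by fragment:
  benzene ring core → C:6 H:6
  (− 1 ring H displaced by substituents)
  + CH3 → C:1 H:3
Element totals:
  C: 7
  H: 8

C7H8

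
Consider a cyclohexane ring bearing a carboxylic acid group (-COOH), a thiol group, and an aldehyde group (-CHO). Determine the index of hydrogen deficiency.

3

Atom tally by fragment:
  cyclohexane ring core → C:6 H:12
  (− 3 ring H displaced by substituents)
  + COOH → C:1 H:1 O:2
  + SH → S:1 H:1
  + CHO → C:1 H:1 O:1
Element totals:
  C: 8
  H: 12
  O: 3
  S: 1
Molecular formula: C8H12O3S.
DoU = (2C + 2 + N − H − X) / 2 = (2·8 + 2 + 0 − 12 − 0) / 2 = 3.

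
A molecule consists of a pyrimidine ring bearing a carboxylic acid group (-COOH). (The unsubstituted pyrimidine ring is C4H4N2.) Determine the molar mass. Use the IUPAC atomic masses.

124.10 g/mol

Atom tally by fragment:
  pyrimidine ring core → C:4 H:4 N:2
  (− 1 ring H displaced by substituents)
  + COOH → C:1 H:1 O:2
Element totals:
  C: 5
  H: 4
  N: 2
  O: 2
Molecular formula: C5H4N2O2.
  M = 5(12.011) + 4(1.008) + 2(14.007) + 2(15.999)
    = 60.055 + 4.032 + 28.014 + 31.998 = 124.099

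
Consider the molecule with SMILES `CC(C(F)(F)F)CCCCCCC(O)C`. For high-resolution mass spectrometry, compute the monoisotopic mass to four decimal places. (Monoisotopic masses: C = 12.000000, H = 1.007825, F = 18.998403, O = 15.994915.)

Atom tally by fragment:
  CH3 → C:1 H:3
  CH(CF3) → C:2 H:1 F:3
  CH2 → C:1 H:2
  CH2 → C:1 H:2
  CH2 → C:1 H:2
  CH2 → C:1 H:2
  CH2 → C:1 H:2
  CH2 → C:1 H:2
  CH(OH) → C:1 H:2 O:1
  CH3 → C:1 H:3
Element totals:
  C: 11
  H: 21
  F: 3
  O: 1
Molecular formula: C11H21F3O.
  M = 11(12.0) + 21(1.007825) + 3(18.998403) + 15.994915
    = 132.000000 + 21.164325 + 56.995209 + 15.994915 = 226.154449

226.1544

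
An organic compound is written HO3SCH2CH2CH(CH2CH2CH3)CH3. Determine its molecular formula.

Element totals:
  C: 7
  H: 16
  O: 3
  S: 1

C7H16O3S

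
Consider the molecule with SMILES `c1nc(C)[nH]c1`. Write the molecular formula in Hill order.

Atom tally by fragment:
  imidazole ring core → C:3 H:4 N:2
  (− 1 ring H displaced by substituents)
  + CH3 → C:1 H:3
Element totals:
  C: 4
  H: 6
  N: 2

C4H6N2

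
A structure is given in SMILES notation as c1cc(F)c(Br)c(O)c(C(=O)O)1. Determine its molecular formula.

Atom tally by fragment:
  benzene ring core → C:6 H:6
  (− 4 ring H displaced by substituents)
  + F → F:1
  + Br → Br:1
  + OH → O:1 H:1
  + COOH → C:1 H:1 O:2
Element totals:
  C: 7
  H: 4
  Br: 1
  F: 1
  O: 3

C7H4BrFO3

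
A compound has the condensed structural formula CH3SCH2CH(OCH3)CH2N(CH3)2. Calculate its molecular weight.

163.28 g/mol

Atom tally by fragment:
  CH3SCH2 → C:2 H:5 S:1
  CH(OCH3) → C:2 H:4 O:1
  CH2N(CH3)2 → C:3 H:8 N:1
Element totals:
  C: 7
  H: 17
  N: 1
  O: 1
  S: 1
Molecular formula: C7H17NOS.
  M = 7(12.011) + 17(1.008) + 14.007 + 15.999 + 32.06
    = 84.077 + 17.136 + 14.007 + 15.999 + 32.060 = 163.279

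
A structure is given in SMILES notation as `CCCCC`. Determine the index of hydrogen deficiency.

Atom tally by fragment:
  CH3 → C:1 H:3
  CH2 → C:1 H:2
  CH2 → C:1 H:2
  CH2 → C:1 H:2
  CH3 → C:1 H:3
Element totals:
  C: 5
  H: 12
Molecular formula: C5H12.
DoU = (2C + 2 + N − H − X) / 2 = (2·5 + 2 + 0 − 12 − 0) / 2 = 0.

0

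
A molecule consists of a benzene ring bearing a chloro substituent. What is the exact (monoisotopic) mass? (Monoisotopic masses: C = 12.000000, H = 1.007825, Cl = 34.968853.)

Atom tally by fragment:
  benzene ring core → C:6 H:6
  (− 1 ring H displaced by substituents)
  + Cl → Cl:1
Element totals:
  C: 6
  H: 5
  Cl: 1
Molecular formula: C6H5Cl.
  M = 6(12.0) + 5(1.007825) + 34.968853
    = 72.000000 + 5.039125 + 34.968853 = 112.007978

112.0080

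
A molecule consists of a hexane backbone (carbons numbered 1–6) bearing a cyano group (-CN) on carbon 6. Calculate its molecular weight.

111.19 g/mol

Atom tally by fragment:
  CH3 → C:1 H:3
  CH2 → C:1 H:2
  CH2 → C:1 H:2
  CH2 → C:1 H:2
  CH2 → C:1 H:2
  CH2CN → C:2 H:2 N:1
Element totals:
  C: 7
  H: 13
  N: 1
Molecular formula: C7H13N.
  M = 7(12.011) + 13(1.008) + 14.007
    = 84.077 + 13.104 + 14.007 = 111.188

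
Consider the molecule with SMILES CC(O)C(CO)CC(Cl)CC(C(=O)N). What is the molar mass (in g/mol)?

Atom tally by fragment:
  CH3 → C:1 H:3
  CH(OH) → C:1 H:2 O:1
  CH(CH2OH) → C:2 H:4 O:1
  CH2 → C:1 H:2
  CH(Cl) → C:1 H:1 Cl:1
  CH2 → C:1 H:2
  CH2CONH2 → C:2 H:4 O:1 N:1
Element totals:
  C: 9
  H: 18
  Cl: 1
  N: 1
  O: 3
Molecular formula: C9H18ClNO3.
  M = 9(12.011) + 18(1.008) + 35.45 + 14.007 + 3(15.999)
    = 108.099 + 18.144 + 35.450 + 14.007 + 47.997 = 223.697

223.70 g/mol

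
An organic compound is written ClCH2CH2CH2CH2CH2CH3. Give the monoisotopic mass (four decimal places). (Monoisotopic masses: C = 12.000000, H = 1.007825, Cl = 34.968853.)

120.0706

Element totals:
  C: 6
  H: 13
  Cl: 1
Molecular formula: C6H13Cl.
  M = 6(12.0) + 13(1.007825) + 34.968853
    = 72.000000 + 13.101725 + 34.968853 = 120.070578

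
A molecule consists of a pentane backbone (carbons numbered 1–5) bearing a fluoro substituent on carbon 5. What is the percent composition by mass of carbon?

Atom tally by fragment:
  CH3 → C:1 H:3
  CH2 → C:1 H:2
  CH2 → C:1 H:2
  CH2 → C:1 H:2
  CH2F → C:1 H:2 F:1
Element totals:
  C: 5
  H: 11
  F: 1
Molecular formula: C5H11F.
Molar mass = 90.141 g/mol.
Mass from C: 5 × 12.011 = 60.055 g/mol.
%C = 60.055 / 90.141 × 100 = 66.62%.

66.62%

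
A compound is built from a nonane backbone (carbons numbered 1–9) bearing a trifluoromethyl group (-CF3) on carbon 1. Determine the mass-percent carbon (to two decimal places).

61.20%

Atom tally by fragment:
  F3CCH2 → C:2 H:2 F:3
  CH2 → C:1 H:2
  CH2 → C:1 H:2
  CH2 → C:1 H:2
  CH2 → C:1 H:2
  CH2 → C:1 H:2
  CH2 → C:1 H:2
  CH2 → C:1 H:2
  CH3 → C:1 H:3
Element totals:
  C: 10
  H: 19
  F: 3
Molecular formula: C10H19F3.
Molar mass = 196.256 g/mol.
Mass from C: 10 × 12.011 = 120.110 g/mol.
%C = 120.110 / 196.256 × 100 = 61.20%.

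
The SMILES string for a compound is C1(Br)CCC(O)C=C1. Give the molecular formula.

C6H9BrO

Atom tally by fragment:
  cyclohexene ring core → C:6 H:10
  (− 2 ring H displaced by substituents)
  + Br → Br:1
  + OH → O:1 H:1
Element totals:
  C: 6
  H: 9
  Br: 1
  O: 1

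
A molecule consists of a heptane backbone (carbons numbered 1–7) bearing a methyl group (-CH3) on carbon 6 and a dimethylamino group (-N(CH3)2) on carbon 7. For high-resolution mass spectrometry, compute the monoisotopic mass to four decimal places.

Atom tally by fragment:
  CH3 → C:1 H:3
  CH2 → C:1 H:2
  CH2 → C:1 H:2
  CH2 → C:1 H:2
  CH2 → C:1 H:2
  CH(CH3) → C:2 H:4
  CH2N(CH3)2 → C:3 H:8 N:1
Element totals:
  C: 10
  H: 23
  N: 1
Molecular formula: C10H23N.
  M = 10(12.0) + 23(1.007825) + 14.003074
    = 120.000000 + 23.179975 + 14.003074 = 157.183049

157.1830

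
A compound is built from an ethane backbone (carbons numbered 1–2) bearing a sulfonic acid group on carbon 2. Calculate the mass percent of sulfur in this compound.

Atom tally by fragment:
  CH3 → C:1 H:3
  CH2SO3H → C:1 H:3 S:1 O:3
Element totals:
  C: 2
  H: 6
  O: 3
  S: 1
Molecular formula: C2H6O3S.
Molar mass = 110.127 g/mol.
Mass from S: 1 × 32.06 = 32.060 g/mol.
%S = 32.060 / 110.127 × 100 = 29.11%.

29.11%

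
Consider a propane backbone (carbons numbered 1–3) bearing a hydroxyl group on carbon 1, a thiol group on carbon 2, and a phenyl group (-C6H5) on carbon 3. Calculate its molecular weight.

168.25 g/mol

Atom tally by fragment:
  HOCH2 → C:1 H:3 O:1
  CH(SH) → C:1 H:2 S:1
  CH2C6H5 → C:7 H:7
Element totals:
  C: 9
  H: 12
  O: 1
  S: 1
Molecular formula: C9H12OS.
  M = 9(12.011) + 12(1.008) + 15.999 + 32.06
    = 108.099 + 12.096 + 15.999 + 32.060 = 168.254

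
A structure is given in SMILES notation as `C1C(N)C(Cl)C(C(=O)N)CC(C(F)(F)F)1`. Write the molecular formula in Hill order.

Atom tally by fragment:
  cyclohexane ring core → C:6 H:12
  (− 4 ring H displaced by substituents)
  + NH2 → N:1 H:2
  + Cl → Cl:1
  + CONH2 → C:1 H:2 O:1 N:1
  + CF3 → C:1 F:3
Element totals:
  C: 8
  H: 12
  Cl: 1
  F: 3
  N: 2
  O: 1

C8H12ClF3N2O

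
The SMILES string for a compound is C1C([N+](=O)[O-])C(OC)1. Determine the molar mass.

Atom tally by fragment:
  cyclopropane ring core → C:3 H:6
  (− 2 ring H displaced by substituents)
  + NO2 → N:1 O:2
  + OCH3 → C:1 H:3 O:1
Element totals:
  C: 4
  H: 7
  N: 1
  O: 3
Molecular formula: C4H7NO3.
  M = 4(12.011) + 7(1.008) + 14.007 + 3(15.999)
    = 48.044 + 7.056 + 14.007 + 47.997 = 117.104

117.10 g/mol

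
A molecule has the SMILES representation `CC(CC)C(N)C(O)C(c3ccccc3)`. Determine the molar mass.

Atom tally by fragment:
  CH3 → C:1 H:3
  CH(C2H5) → C:3 H:6
  CH(NH2) → C:1 H:3 N:1
  CH(OH) → C:1 H:2 O:1
  CH2C6H5 → C:7 H:7
Element totals:
  C: 13
  H: 21
  N: 1
  O: 1
Molecular formula: C13H21NO.
  M = 13(12.011) + 21(1.008) + 14.007 + 15.999
    = 156.143 + 21.168 + 14.007 + 15.999 = 207.317

207.32 g/mol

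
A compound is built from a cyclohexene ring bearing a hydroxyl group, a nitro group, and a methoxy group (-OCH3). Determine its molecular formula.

C7H11NO4

Atom tally by fragment:
  cyclohexene ring core → C:6 H:10
  (− 3 ring H displaced by substituents)
  + OH → O:1 H:1
  + NO2 → N:1 O:2
  + OCH3 → C:1 H:3 O:1
Element totals:
  C: 7
  H: 11
  N: 1
  O: 4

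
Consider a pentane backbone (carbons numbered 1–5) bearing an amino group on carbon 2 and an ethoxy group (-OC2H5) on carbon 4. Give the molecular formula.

Atom tally by fragment:
  CH3 → C:1 H:3
  CH(NH2) → C:1 H:3 N:1
  CH2 → C:1 H:2
  CH(OC2H5) → C:3 H:6 O:1
  CH3 → C:1 H:3
Element totals:
  C: 7
  H: 17
  N: 1
  O: 1

C7H17NO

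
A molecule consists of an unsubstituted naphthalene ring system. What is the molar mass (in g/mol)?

Atom tally by fragment:
  naphthalene ring system core → C:10 H:8
Element totals:
  C: 10
  H: 8
Molecular formula: C10H8.
  M = 10(12.011) + 8(1.008)
    = 120.110 + 8.064 = 128.174

128.17 g/mol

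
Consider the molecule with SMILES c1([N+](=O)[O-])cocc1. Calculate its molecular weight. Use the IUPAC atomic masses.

Atom tally by fragment:
  furan ring core → C:4 H:4 O:1
  (− 1 ring H displaced by substituents)
  + NO2 → N:1 O:2
Element totals:
  C: 4
  H: 3
  N: 1
  O: 3
Molecular formula: C4H3NO3.
  M = 4(12.011) + 3(1.008) + 14.007 + 3(15.999)
    = 48.044 + 3.024 + 14.007 + 47.997 = 113.072

113.07 g/mol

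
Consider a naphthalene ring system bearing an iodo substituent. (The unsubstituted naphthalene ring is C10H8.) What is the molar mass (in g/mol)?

254.07 g/mol

Atom tally by fragment:
  naphthalene ring system core → C:10 H:8
  (− 1 ring H displaced by substituents)
  + I → I:1
Element totals:
  C: 10
  H: 7
  I: 1
Molecular formula: C10H7I.
  M = 10(12.011) + 7(1.008) + 126.904
    = 120.110 + 7.056 + 126.904 = 254.070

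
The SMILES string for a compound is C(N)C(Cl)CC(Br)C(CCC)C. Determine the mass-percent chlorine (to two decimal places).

Atom tally by fragment:
  H2NCH2 → C:1 H:4 N:1
  CH(Cl) → C:1 H:1 Cl:1
  CH2 → C:1 H:2
  CH(Br) → C:1 H:1 Br:1
  CH(CH2CH2CH3) → C:4 H:8
  CH3 → C:1 H:3
Element totals:
  C: 9
  H: 19
  Br: 1
  Cl: 1
  N: 1
Molecular formula: C9H19BrClN.
Molar mass = 256.612 g/mol.
Mass from Cl: 1 × 35.45 = 35.450 g/mol.
%Cl = 35.450 / 256.612 × 100 = 13.81%.

13.81%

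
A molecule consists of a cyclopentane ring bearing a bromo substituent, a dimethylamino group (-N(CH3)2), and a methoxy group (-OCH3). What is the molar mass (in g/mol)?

222.13 g/mol

Atom tally by fragment:
  cyclopentane ring core → C:5 H:10
  (− 3 ring H displaced by substituents)
  + Br → Br:1
  + N(CH3)2 → N:1 C:2 H:6
  + OCH3 → C:1 H:3 O:1
Element totals:
  C: 8
  H: 16
  Br: 1
  N: 1
  O: 1
Molecular formula: C8H16BrNO.
  M = 8(12.011) + 16(1.008) + 79.904 + 14.007 + 15.999
    = 96.088 + 16.128 + 79.904 + 14.007 + 15.999 = 222.126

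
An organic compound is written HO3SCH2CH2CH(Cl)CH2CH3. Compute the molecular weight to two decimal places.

Atom tally by fragment:
  HO3SCH2 → C:1 H:3 S:1 O:3
  CH2 → C:1 H:2
  CH(Cl) → C:1 H:1 Cl:1
  CH2 → C:1 H:2
  CH3 → C:1 H:3
Element totals:
  C: 5
  H: 11
  Cl: 1
  O: 3
  S: 1
Molecular formula: C5H11ClO3S.
  M = 5(12.011) + 11(1.008) + 35.45 + 3(15.999) + 32.06
    = 60.055 + 11.088 + 35.450 + 47.997 + 32.060 = 186.650

186.65 g/mol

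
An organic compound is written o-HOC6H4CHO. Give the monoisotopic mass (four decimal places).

Atom tally by fragment:
  benzene ring core → C:6 H:6
  (− 2 ring H displaced by substituents)
  + OH → O:1 H:1
  + CHO → C:1 H:1 O:1
Element totals:
  C: 7
  H: 6
  O: 2
Molecular formula: C7H6O2.
  M = 7(12.0) + 6(1.007825) + 2(15.994915)
    = 84.000000 + 6.046950 + 31.989830 = 122.036780

122.0368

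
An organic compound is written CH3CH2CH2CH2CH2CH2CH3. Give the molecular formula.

Element totals:
  C: 7
  H: 16

C7H16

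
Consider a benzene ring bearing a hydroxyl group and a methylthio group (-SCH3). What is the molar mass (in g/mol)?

Atom tally by fragment:
  benzene ring core → C:6 H:6
  (− 2 ring H displaced by substituents)
  + OH → O:1 H:1
  + SCH3 → C:1 H:3 S:1
Element totals:
  C: 7
  H: 8
  O: 1
  S: 1
Molecular formula: C7H8OS.
  M = 7(12.011) + 8(1.008) + 15.999 + 32.06
    = 84.077 + 8.064 + 15.999 + 32.060 = 140.200

140.20 g/mol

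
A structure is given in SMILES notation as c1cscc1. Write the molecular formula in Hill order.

C4H4S

Atom tally by fragment:
  thiophene ring core → C:4 H:4 S:1
Element totals:
  C: 4
  H: 4
  S: 1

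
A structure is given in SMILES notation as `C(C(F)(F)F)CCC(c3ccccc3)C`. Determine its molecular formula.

C12H15F3

Atom tally by fragment:
  F3CCH2 → C:2 H:2 F:3
  CH2 → C:1 H:2
  CH2 → C:1 H:2
  CH(C6H5) → C:7 H:6
  CH3 → C:1 H:3
Element totals:
  C: 12
  H: 15
  F: 3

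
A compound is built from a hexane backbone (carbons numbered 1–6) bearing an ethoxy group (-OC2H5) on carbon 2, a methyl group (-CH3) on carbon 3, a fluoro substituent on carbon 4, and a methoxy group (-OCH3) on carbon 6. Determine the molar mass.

192.27 g/mol

Atom tally by fragment:
  CH3 → C:1 H:3
  CH(OC2H5) → C:3 H:6 O:1
  CH(CH3) → C:2 H:4
  CH(F) → C:1 H:1 F:1
  CH2 → C:1 H:2
  CH2OCH3 → C:2 H:5 O:1
Element totals:
  C: 10
  H: 21
  F: 1
  O: 2
Molecular formula: C10H21FO2.
  M = 10(12.011) + 21(1.008) + 18.998 + 2(15.999)
    = 120.110 + 21.168 + 18.998 + 31.998 = 192.274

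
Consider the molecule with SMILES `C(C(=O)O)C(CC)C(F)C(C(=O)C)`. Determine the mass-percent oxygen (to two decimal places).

25.23%

Atom tally by fragment:
  HOOCCH2 → C:2 H:3 O:2
  CH(C2H5) → C:3 H:6
  CH(F) → C:1 H:1 F:1
  CH2COCH3 → C:3 H:5 O:1
Element totals:
  C: 9
  H: 15
  F: 1
  O: 3
Molecular formula: C9H15FO3.
Molar mass = 190.214 g/mol.
Mass from O: 3 × 15.999 = 47.997 g/mol.
%O = 47.997 / 190.214 × 100 = 25.23%.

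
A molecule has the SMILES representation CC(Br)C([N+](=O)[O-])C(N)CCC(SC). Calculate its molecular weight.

285.20 g/mol

Atom tally by fragment:
  CH3 → C:1 H:3
  CH(Br) → C:1 H:1 Br:1
  CH(NO2) → C:1 H:1 N:1 O:2
  CH(NH2) → C:1 H:3 N:1
  CH2 → C:1 H:2
  CH2 → C:1 H:2
  CH2SCH3 → C:2 H:5 S:1
Element totals:
  C: 8
  H: 17
  Br: 1
  N: 2
  O: 2
  S: 1
Molecular formula: C8H17BrN2O2S.
  M = 8(12.011) + 17(1.008) + 79.904 + 2(14.007) + 2(15.999) + 32.06
    = 96.088 + 17.136 + 79.904 + 28.014 + 31.998 + 32.060 = 285.200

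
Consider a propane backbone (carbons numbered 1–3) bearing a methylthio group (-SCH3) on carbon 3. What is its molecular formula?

C4H10S

Atom tally by fragment:
  CH3 → C:1 H:3
  CH2 → C:1 H:2
  CH2SCH3 → C:2 H:5 S:1
Element totals:
  C: 4
  H: 10
  S: 1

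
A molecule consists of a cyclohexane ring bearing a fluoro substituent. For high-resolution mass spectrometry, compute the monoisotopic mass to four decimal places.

102.0845

Atom tally by fragment:
  cyclohexane ring core → C:6 H:12
  (− 1 ring H displaced by substituents)
  + F → F:1
Element totals:
  C: 6
  H: 11
  F: 1
Molecular formula: C6H11F.
  M = 6(12.0) + 11(1.007825) + 18.998403
    = 72.000000 + 11.086075 + 18.998403 = 102.084478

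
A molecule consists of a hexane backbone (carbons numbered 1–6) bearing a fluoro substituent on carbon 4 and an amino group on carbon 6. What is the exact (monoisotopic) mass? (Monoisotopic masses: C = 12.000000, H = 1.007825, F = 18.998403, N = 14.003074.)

Atom tally by fragment:
  CH3 → C:1 H:3
  CH2 → C:1 H:2
  CH2 → C:1 H:2
  CH(F) → C:1 H:1 F:1
  CH2 → C:1 H:2
  CH2NH2 → C:1 H:4 N:1
Element totals:
  C: 6
  H: 14
  F: 1
  N: 1
Molecular formula: C6H14FN.
  M = 6(12.0) + 14(1.007825) + 18.998403 + 14.003074
    = 72.000000 + 14.109550 + 18.998403 + 14.003074 = 119.111027

119.1110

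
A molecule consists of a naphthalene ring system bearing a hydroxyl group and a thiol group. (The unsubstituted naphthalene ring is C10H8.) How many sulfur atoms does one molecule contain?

Atom tally by fragment:
  naphthalene ring system core → C:10 H:8
  (− 2 ring H displaced by substituents)
  + OH → O:1 H:1
  + SH → S:1 H:1
Element totals:
  C: 10
  H: 8
  O: 1
  S: 1

1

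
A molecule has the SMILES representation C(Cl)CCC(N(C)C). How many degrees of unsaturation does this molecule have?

Atom tally by fragment:
  ClCH2 → C:1 H:2 Cl:1
  CH2 → C:1 H:2
  CH2 → C:1 H:2
  CH2N(CH3)2 → C:3 H:8 N:1
Element totals:
  C: 6
  H: 14
  Cl: 1
  N: 1
Molecular formula: C6H14ClN.
DoU = (2C + 2 + N − H − X) / 2 = (2·6 + 2 + 1 − 14 − 1) / 2 = 0.

0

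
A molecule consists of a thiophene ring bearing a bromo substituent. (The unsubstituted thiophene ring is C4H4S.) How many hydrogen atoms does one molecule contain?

3

Atom tally by fragment:
  thiophene ring core → C:4 H:4 S:1
  (− 1 ring H displaced by substituents)
  + Br → Br:1
Element totals:
  C: 4
  H: 3
  Br: 1
  S: 1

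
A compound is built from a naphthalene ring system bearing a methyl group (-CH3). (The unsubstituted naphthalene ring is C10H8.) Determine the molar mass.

Atom tally by fragment:
  naphthalene ring system core → C:10 H:8
  (− 1 ring H displaced by substituents)
  + CH3 → C:1 H:3
Element totals:
  C: 11
  H: 10
Molecular formula: C11H10.
  M = 11(12.011) + 10(1.008)
    = 132.121 + 10.080 = 142.201

142.20 g/mol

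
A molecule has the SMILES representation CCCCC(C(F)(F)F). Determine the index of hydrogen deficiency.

0

Atom tally by fragment:
  CH3 → C:1 H:3
  CH2 → C:1 H:2
  CH2 → C:1 H:2
  CH2 → C:1 H:2
  CH2CF3 → C:2 H:2 F:3
Element totals:
  C: 6
  H: 11
  F: 3
Molecular formula: C6H11F3.
DoU = (2C + 2 + N − H − X) / 2 = (2·6 + 2 + 0 − 11 − 3) / 2 = 0.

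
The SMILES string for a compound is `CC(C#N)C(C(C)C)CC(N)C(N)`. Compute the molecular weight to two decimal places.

183.30 g/mol

Atom tally by fragment:
  CH3 → C:1 H:3
  CH(CN) → C:2 H:1 N:1
  CH(CH(CH3)2) → C:4 H:8
  CH2 → C:1 H:2
  CH(NH2) → C:1 H:3 N:1
  CH2NH2 → C:1 H:4 N:1
Element totals:
  C: 10
  H: 21
  N: 3
Molecular formula: C10H21N3.
  M = 10(12.011) + 21(1.008) + 3(14.007)
    = 120.110 + 21.168 + 42.021 = 183.299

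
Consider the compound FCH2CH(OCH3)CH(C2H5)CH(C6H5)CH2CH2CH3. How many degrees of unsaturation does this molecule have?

4

Atom tally by fragment:
  FCH2 → C:1 H:2 F:1
  CH(OCH3) → C:2 H:4 O:1
  CH(C2H5) → C:3 H:6
  CH(C6H5) → C:7 H:6
  CH2 → C:1 H:2
  CH2 → C:1 H:2
  CH3 → C:1 H:3
Element totals:
  C: 16
  H: 25
  F: 1
  O: 1
Molecular formula: C16H25FO.
DoU = (2C + 2 + N − H − X) / 2 = (2·16 + 2 + 0 − 25 − 1) / 2 = 4.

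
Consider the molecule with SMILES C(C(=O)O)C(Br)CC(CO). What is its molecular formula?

Atom tally by fragment:
  HOOCCH2 → C:2 H:3 O:2
  CH(Br) → C:1 H:1 Br:1
  CH2 → C:1 H:2
  CH2CH2OH → C:2 H:5 O:1
Element totals:
  C: 6
  H: 11
  Br: 1
  O: 3

C6H11BrO3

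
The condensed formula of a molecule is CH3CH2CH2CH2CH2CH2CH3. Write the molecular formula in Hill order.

C7H16

Element totals:
  C: 7
  H: 16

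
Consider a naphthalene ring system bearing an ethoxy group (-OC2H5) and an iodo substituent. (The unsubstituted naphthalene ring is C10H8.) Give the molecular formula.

Atom tally by fragment:
  naphthalene ring system core → C:10 H:8
  (− 2 ring H displaced by substituents)
  + OC2H5 → C:2 H:5 O:1
  + I → I:1
Element totals:
  C: 12
  H: 11
  I: 1
  O: 1

C12H11IO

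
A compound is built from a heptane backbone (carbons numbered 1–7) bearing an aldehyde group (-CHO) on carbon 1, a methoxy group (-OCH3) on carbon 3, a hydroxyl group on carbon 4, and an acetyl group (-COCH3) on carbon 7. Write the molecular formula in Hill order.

C11H20O4

Atom tally by fragment:
  OHCCH2 → C:2 H:3 O:1
  CH2 → C:1 H:2
  CH(OCH3) → C:2 H:4 O:1
  CH(OH) → C:1 H:2 O:1
  CH2 → C:1 H:2
  CH2 → C:1 H:2
  CH2COCH3 → C:3 H:5 O:1
Element totals:
  C: 11
  H: 20
  O: 4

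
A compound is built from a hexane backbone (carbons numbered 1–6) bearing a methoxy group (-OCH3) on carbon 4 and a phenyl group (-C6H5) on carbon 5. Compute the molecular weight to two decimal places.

Atom tally by fragment:
  CH3 → C:1 H:3
  CH2 → C:1 H:2
  CH2 → C:1 H:2
  CH(OCH3) → C:2 H:4 O:1
  CH(C6H5) → C:7 H:6
  CH3 → C:1 H:3
Element totals:
  C: 13
  H: 20
  O: 1
Molecular formula: C13H20O.
  M = 13(12.011) + 20(1.008) + 15.999
    = 156.143 + 20.160 + 15.999 = 192.302

192.30 g/mol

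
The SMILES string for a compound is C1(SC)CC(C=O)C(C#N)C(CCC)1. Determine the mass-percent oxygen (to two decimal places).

7.57%

Atom tally by fragment:
  cyclopentane ring core → C:5 H:10
  (− 4 ring H displaced by substituents)
  + SCH3 → C:1 H:3 S:1
  + CHO → C:1 H:1 O:1
  + CN → C:1 N:1
  + CH2CH2CH3 → C:3 H:7
Element totals:
  C: 11
  H: 17
  N: 1
  O: 1
  S: 1
Molecular formula: C11H17NOS.
Molar mass = 211.323 g/mol.
Mass from O: 1 × 15.999 = 15.999 g/mol.
%O = 15.999 / 211.323 × 100 = 7.57%.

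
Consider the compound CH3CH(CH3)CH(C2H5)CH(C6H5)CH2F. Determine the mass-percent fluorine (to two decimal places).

Atom tally by fragment:
  CH3 → C:1 H:3
  CH(CH3) → C:2 H:4
  CH(C2H5) → C:3 H:6
  CH(C6H5) → C:7 H:6
  CH2F → C:1 H:2 F:1
Element totals:
  C: 14
  H: 21
  F: 1
Molecular formula: C14H21F.
Molar mass = 208.320 g/mol.
Mass from F: 1 × 18.998 = 18.998 g/mol.
%F = 18.998 / 208.320 × 100 = 9.12%.

9.12%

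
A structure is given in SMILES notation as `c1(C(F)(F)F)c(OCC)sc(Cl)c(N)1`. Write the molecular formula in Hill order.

C7H7ClF3NOS

Atom tally by fragment:
  thiophene ring core → C:4 H:4 S:1
  (− 4 ring H displaced by substituents)
  + CF3 → C:1 F:3
  + OC2H5 → C:2 H:5 O:1
  + Cl → Cl:1
  + NH2 → N:1 H:2
Element totals:
  C: 7
  H: 7
  Cl: 1
  F: 3
  N: 1
  O: 1
  S: 1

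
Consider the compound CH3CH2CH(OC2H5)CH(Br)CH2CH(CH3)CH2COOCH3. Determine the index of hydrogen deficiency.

Atom tally by fragment:
  CH3 → C:1 H:3
  CH2 → C:1 H:2
  CH(OC2H5) → C:3 H:6 O:1
  CH(Br) → C:1 H:1 Br:1
  CH2 → C:1 H:2
  CH(CH3) → C:2 H:4
  CH2COOCH3 → C:3 H:5 O:2
Element totals:
  C: 12
  H: 23
  Br: 1
  O: 3
Molecular formula: C12H23BrO3.
DoU = (2C + 2 + N − H − X) / 2 = (2·12 + 2 + 0 − 23 − 1) / 2 = 1.

1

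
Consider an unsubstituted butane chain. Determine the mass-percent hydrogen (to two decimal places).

17.34%

Atom tally by fragment:
  CH3 → C:1 H:3
  CH2 → C:1 H:2
  CH2 → C:1 H:2
  CH3 → C:1 H:3
Element totals:
  C: 4
  H: 10
Molecular formula: C4H10.
Molar mass = 58.124 g/mol.
Mass from H: 10 × 1.008 = 10.080 g/mol.
%H = 10.080 / 58.124 × 100 = 17.34%.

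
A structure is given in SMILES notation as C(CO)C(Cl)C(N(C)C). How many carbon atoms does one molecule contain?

Atom tally by fragment:
  HOCH2CH2 → C:2 H:5 O:1
  CH(Cl) → C:1 H:1 Cl:1
  CH2N(CH3)2 → C:3 H:8 N:1
Element totals:
  C: 6
  H: 14
  Cl: 1
  N: 1
  O: 1

6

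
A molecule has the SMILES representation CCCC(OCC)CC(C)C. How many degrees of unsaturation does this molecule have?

Atom tally by fragment:
  CH3 → C:1 H:3
  CH2 → C:1 H:2
  CH2 → C:1 H:2
  CH(OC2H5) → C:3 H:6 O:1
  CH2 → C:1 H:2
  CH(CH3) → C:2 H:4
  CH3 → C:1 H:3
Element totals:
  C: 10
  H: 22
  O: 1
Molecular formula: C10H22O.
DoU = (2C + 2 + N − H − X) / 2 = (2·10 + 2 + 0 − 22 − 0) / 2 = 0.

0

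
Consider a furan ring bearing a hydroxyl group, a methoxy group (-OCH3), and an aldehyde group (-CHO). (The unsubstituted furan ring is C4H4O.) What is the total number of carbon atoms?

6

Atom tally by fragment:
  furan ring core → C:4 H:4 O:1
  (− 3 ring H displaced by substituents)
  + OH → O:1 H:1
  + OCH3 → C:1 H:3 O:1
  + CHO → C:1 H:1 O:1
Element totals:
  C: 6
  H: 6
  O: 4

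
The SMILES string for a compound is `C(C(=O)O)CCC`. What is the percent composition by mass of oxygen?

31.33%

Atom tally by fragment:
  HOOCCH2 → C:2 H:3 O:2
  CH2 → C:1 H:2
  CH2 → C:1 H:2
  CH3 → C:1 H:3
Element totals:
  C: 5
  H: 10
  O: 2
Molecular formula: C5H10O2.
Molar mass = 102.133 g/mol.
Mass from O: 2 × 15.999 = 31.998 g/mol.
%O = 31.998 / 102.133 × 100 = 31.33%.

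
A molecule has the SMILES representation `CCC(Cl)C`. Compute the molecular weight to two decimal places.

Atom tally by fragment:
  CH3 → C:1 H:3
  CH2 → C:1 H:2
  CH(Cl) → C:1 H:1 Cl:1
  CH3 → C:1 H:3
Element totals:
  C: 4
  H: 9
  Cl: 1
Molecular formula: C4H9Cl.
  M = 4(12.011) + 9(1.008) + 35.45
    = 48.044 + 9.072 + 35.450 = 92.566

92.57 g/mol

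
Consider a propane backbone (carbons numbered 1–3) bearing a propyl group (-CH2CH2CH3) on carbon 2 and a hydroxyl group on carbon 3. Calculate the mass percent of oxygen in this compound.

15.66%

Atom tally by fragment:
  CH3 → C:1 H:3
  CH(CH2CH2CH3) → C:4 H:8
  CH2OH → C:1 H:3 O:1
Element totals:
  C: 6
  H: 14
  O: 1
Molecular formula: C6H14O.
Molar mass = 102.177 g/mol.
Mass from O: 1 × 15.999 = 15.999 g/mol.
%O = 15.999 / 102.177 × 100 = 15.66%.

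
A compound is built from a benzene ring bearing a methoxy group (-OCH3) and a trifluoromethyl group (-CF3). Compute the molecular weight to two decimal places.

Atom tally by fragment:
  benzene ring core → C:6 H:6
  (− 2 ring H displaced by substituents)
  + OCH3 → C:1 H:3 O:1
  + CF3 → C:1 F:3
Element totals:
  C: 8
  H: 7
  F: 3
  O: 1
Molecular formula: C8H7F3O.
  M = 8(12.011) + 7(1.008) + 3(18.998) + 15.999
    = 96.088 + 7.056 + 56.994 + 15.999 = 176.137

176.14 g/mol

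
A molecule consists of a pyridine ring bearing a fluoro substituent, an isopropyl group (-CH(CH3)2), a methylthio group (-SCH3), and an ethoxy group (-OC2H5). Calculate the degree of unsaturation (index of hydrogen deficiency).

4

Atom tally by fragment:
  pyridine ring core → C:5 H:5 N:1
  (− 4 ring H displaced by substituents)
  + F → F:1
  + CH(CH3)2 → C:3 H:7
  + SCH3 → C:1 H:3 S:1
  + OC2H5 → C:2 H:5 O:1
Element totals:
  C: 11
  H: 16
  F: 1
  N: 1
  O: 1
  S: 1
Molecular formula: C11H16FNOS.
DoU = (2C + 2 + N − H − X) / 2 = (2·11 + 2 + 1 − 16 − 1) / 2 = 4.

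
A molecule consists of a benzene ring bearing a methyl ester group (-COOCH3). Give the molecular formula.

C8H8O2

Atom tally by fragment:
  benzene ring core → C:6 H:6
  (− 1 ring H displaced by substituents)
  + COOCH3 → C:2 H:3 O:2
Element totals:
  C: 8
  H: 8
  O: 2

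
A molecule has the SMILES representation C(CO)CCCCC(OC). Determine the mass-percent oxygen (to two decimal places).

Atom tally by fragment:
  HOCH2CH2 → C:2 H:5 O:1
  CH2 → C:1 H:2
  CH2 → C:1 H:2
  CH2 → C:1 H:2
  CH2 → C:1 H:2
  CH2OCH3 → C:2 H:5 O:1
Element totals:
  C: 8
  H: 18
  O: 2
Molecular formula: C8H18O2.
Molar mass = 146.230 g/mol.
Mass from O: 2 × 15.999 = 31.998 g/mol.
%O = 31.998 / 146.230 × 100 = 21.88%.

21.88%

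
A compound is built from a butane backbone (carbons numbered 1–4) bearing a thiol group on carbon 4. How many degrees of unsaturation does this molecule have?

0

Atom tally by fragment:
  CH3 → C:1 H:3
  CH2 → C:1 H:2
  CH2 → C:1 H:2
  CH2SH → C:1 H:3 S:1
Element totals:
  C: 4
  H: 10
  S: 1
Molecular formula: C4H10S.
DoU = (2C + 2 + N − H − X) / 2 = (2·4 + 2 + 0 − 10 − 0) / 2 = 0.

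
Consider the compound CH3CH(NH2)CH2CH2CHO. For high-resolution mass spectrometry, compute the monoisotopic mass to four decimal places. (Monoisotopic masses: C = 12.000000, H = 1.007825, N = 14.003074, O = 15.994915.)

101.0841

Element totals:
  C: 5
  H: 11
  N: 1
  O: 1
Molecular formula: C5H11NO.
  M = 5(12.0) + 11(1.007825) + 14.003074 + 15.994915
    = 60.000000 + 11.086075 + 14.003074 + 15.994915 = 101.084064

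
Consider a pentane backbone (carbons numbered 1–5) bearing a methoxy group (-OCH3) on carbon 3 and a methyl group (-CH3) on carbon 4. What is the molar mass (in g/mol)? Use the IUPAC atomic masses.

Atom tally by fragment:
  CH3 → C:1 H:3
  CH2 → C:1 H:2
  CH(OCH3) → C:2 H:4 O:1
  CH(CH3) → C:2 H:4
  CH3 → C:1 H:3
Element totals:
  C: 7
  H: 16
  O: 1
Molecular formula: C7H16O.
  M = 7(12.011) + 16(1.008) + 15.999
    = 84.077 + 16.128 + 15.999 = 116.204

116.20 g/mol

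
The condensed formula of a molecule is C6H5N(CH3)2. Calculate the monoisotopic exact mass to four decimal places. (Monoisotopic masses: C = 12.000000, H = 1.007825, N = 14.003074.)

Element totals:
  C: 8
  H: 11
  N: 1
Molecular formula: C8H11N.
  M = 8(12.0) + 11(1.007825) + 14.003074
    = 96.000000 + 11.086075 + 14.003074 = 121.089149

121.0891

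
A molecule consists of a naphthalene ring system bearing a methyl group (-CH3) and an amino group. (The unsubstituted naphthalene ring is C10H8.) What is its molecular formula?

C11H11N

Atom tally by fragment:
  naphthalene ring system core → C:10 H:8
  (− 2 ring H displaced by substituents)
  + CH3 → C:1 H:3
  + NH2 → N:1 H:2
Element totals:
  C: 11
  H: 11
  N: 1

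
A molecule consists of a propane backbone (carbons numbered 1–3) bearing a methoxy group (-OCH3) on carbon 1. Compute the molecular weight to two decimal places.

74.12 g/mol

Atom tally by fragment:
  CH3OCH2 → C:2 H:5 O:1
  CH2 → C:1 H:2
  CH3 → C:1 H:3
Element totals:
  C: 4
  H: 10
  O: 1
Molecular formula: C4H10O.
  M = 4(12.011) + 10(1.008) + 15.999
    = 48.044 + 10.080 + 15.999 = 74.123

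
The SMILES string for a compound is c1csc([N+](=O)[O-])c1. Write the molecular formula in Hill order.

Atom tally by fragment:
  thiophene ring core → C:4 H:4 S:1
  (− 1 ring H displaced by substituents)
  + NO2 → N:1 O:2
Element totals:
  C: 4
  H: 3
  N: 1
  O: 2
  S: 1

C4H3NO2S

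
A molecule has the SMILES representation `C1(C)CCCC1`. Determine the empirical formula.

Atom tally by fragment:
  cyclopentane ring core → C:5 H:10
  (− 1 ring H displaced by substituents)
  + CH3 → C:1 H:3
Element totals:
  C: 6
  H: 12
Molecular formula: C6H12.
gcd of subscripts = 6; dividing each by 6:
  C: 6/6 = 1
  H: 12/6 = 2

CH2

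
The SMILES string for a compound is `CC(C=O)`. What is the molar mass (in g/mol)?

Atom tally by fragment:
  CH3 → C:1 H:3
  CH2CHO → C:2 H:3 O:1
Element totals:
  C: 3
  H: 6
  O: 1
Molecular formula: C3H6O.
  M = 3(12.011) + 6(1.008) + 15.999
    = 36.033 + 6.048 + 15.999 = 58.080

58.08 g/mol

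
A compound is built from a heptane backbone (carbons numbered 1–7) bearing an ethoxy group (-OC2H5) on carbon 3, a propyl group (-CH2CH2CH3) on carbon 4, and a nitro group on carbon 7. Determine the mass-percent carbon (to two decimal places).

62.30%

Atom tally by fragment:
  CH3 → C:1 H:3
  CH2 → C:1 H:2
  CH(OC2H5) → C:3 H:6 O:1
  CH(CH2CH2CH3) → C:4 H:8
  CH2 → C:1 H:2
  CH2 → C:1 H:2
  CH2NO2 → C:1 H:2 N:1 O:2
Element totals:
  C: 12
  H: 25
  N: 1
  O: 3
Molecular formula: C12H25NO3.
Molar mass = 231.336 g/mol.
Mass from C: 12 × 12.011 = 144.132 g/mol.
%C = 144.132 / 231.336 × 100 = 62.30%.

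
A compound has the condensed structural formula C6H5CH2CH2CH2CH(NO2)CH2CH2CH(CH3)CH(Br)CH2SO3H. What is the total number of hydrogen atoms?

Element totals:
  C: 16
  H: 24
  Br: 1
  N: 1
  O: 5
  S: 1

24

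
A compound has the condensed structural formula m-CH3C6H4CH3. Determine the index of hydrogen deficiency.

Element totals:
  C: 8
  H: 10
Molecular formula: C8H10.
DoU = (2C + 2 + N − H − X) / 2 = (2·8 + 2 + 0 − 10 − 0) / 2 = 4.

4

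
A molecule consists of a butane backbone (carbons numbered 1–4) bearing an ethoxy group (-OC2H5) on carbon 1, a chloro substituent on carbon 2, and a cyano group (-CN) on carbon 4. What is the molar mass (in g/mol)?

Atom tally by fragment:
  C2H5OCH2 → C:3 H:7 O:1
  CH(Cl) → C:1 H:1 Cl:1
  CH2 → C:1 H:2
  CH2CN → C:2 H:2 N:1
Element totals:
  C: 7
  H: 12
  Cl: 1
  N: 1
  O: 1
Molecular formula: C7H12ClNO.
  M = 7(12.011) + 12(1.008) + 35.45 + 14.007 + 15.999
    = 84.077 + 12.096 + 35.450 + 14.007 + 15.999 = 161.629

161.63 g/mol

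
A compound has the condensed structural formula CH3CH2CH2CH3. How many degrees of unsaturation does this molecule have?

Atom tally by fragment:
  CH3 → C:1 H:3
  CH2 → C:1 H:2
  CH2 → C:1 H:2
  CH3 → C:1 H:3
Element totals:
  C: 4
  H: 10
Molecular formula: C4H10.
DoU = (2C + 2 + N − H − X) / 2 = (2·4 + 2 + 0 − 10 − 0) / 2 = 0.

0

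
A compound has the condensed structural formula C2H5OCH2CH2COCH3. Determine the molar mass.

Element totals:
  C: 6
  H: 12
  O: 2
Molecular formula: C6H12O2.
  M = 6(12.011) + 12(1.008) + 2(15.999)
    = 72.066 + 12.096 + 31.998 = 116.160

116.16 g/mol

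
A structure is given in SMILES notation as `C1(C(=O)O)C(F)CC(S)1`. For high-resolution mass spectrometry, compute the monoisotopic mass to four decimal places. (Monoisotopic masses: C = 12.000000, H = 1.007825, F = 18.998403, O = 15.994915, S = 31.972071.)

Atom tally by fragment:
  cyclobutane ring core → C:4 H:8
  (− 3 ring H displaced by substituents)
  + COOH → C:1 H:1 O:2
  + F → F:1
  + SH → S:1 H:1
Element totals:
  C: 5
  H: 7
  F: 1
  O: 2
  S: 1
Molecular formula: C5H7FO2S.
  M = 5(12.0) + 7(1.007825) + 18.998403 + 2(15.994915) + 31.972071
    = 60.000000 + 7.054775 + 18.998403 + 31.989830 + 31.972071 = 150.015079

150.0151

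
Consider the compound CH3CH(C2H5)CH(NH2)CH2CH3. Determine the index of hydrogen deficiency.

0

Element totals:
  C: 7
  H: 17
  N: 1
Molecular formula: C7H17N.
DoU = (2C + 2 + N − H − X) / 2 = (2·7 + 2 + 1 − 17 − 0) / 2 = 0.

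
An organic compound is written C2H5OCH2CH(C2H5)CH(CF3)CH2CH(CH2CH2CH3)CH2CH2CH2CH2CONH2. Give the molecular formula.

Atom tally by fragment:
  C2H5OCH2 → C:3 H:7 O:1
  CH(C2H5) → C:3 H:6
  CH(CF3) → C:2 H:1 F:3
  CH2 → C:1 H:2
  CH(CH2CH2CH3) → C:4 H:8
  CH2 → C:1 H:2
  CH2 → C:1 H:2
  CH2 → C:1 H:2
  CH2CONH2 → C:2 H:4 O:1 N:1
Element totals:
  C: 18
  H: 34
  F: 3
  N: 1
  O: 2

C18H34F3NO2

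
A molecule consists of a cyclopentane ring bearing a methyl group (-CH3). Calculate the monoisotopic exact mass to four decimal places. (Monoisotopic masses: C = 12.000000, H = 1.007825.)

84.0939

Atom tally by fragment:
  cyclopentane ring core → C:5 H:10
  (− 1 ring H displaced by substituents)
  + CH3 → C:1 H:3
Element totals:
  C: 6
  H: 12
Molecular formula: C6H12.
  M = 6(12.0) + 12(1.007825)
    = 72.000000 + 12.093900 = 84.093900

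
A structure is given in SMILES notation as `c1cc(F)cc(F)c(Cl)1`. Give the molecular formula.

Atom tally by fragment:
  benzene ring core → C:6 H:6
  (− 3 ring H displaced by substituents)
  + F → F:1
  + F → F:1
  + Cl → Cl:1
Element totals:
  C: 6
  H: 3
  Cl: 1
  F: 2

C6H3ClF2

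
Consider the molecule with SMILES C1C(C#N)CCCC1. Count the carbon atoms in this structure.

7

Atom tally by fragment:
  cyclohexane ring core → C:6 H:12
  (− 1 ring H displaced by substituents)
  + CN → C:1 N:1
Element totals:
  C: 7
  H: 11
  N: 1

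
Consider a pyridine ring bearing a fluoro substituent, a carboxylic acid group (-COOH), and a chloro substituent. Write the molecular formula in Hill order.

C6H3ClFNO2

Atom tally by fragment:
  pyridine ring core → C:5 H:5 N:1
  (− 3 ring H displaced by substituents)
  + F → F:1
  + COOH → C:1 H:1 O:2
  + Cl → Cl:1
Element totals:
  C: 6
  H: 3
  Cl: 1
  F: 1
  N: 1
  O: 2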